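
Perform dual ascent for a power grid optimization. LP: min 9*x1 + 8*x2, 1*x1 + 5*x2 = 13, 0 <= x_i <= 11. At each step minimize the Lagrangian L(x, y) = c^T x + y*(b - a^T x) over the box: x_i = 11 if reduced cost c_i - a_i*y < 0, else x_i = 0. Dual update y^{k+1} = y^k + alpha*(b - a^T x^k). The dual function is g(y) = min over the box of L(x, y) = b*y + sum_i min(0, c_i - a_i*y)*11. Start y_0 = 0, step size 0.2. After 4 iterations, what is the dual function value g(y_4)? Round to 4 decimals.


Dual ascent for LP: min 9*x1 + 8*x2, 1*x1 + 5*x2 = 13, 0 <= x_i <= 11
Step 1: y^k = 0.0, reduced costs: (9.0, 8.0)
  x^k = (0.0, 0.0), subgradient = b - a^T x = 13.0
  y^{k+1} = 0.0 + 0.2*13.0 = 2.6
Step 2: y^k = 2.6, reduced costs: (6.4, -5.0)
  x^k = (0.0, 11.0), subgradient = b - a^T x = -42.0
  y^{k+1} = 2.6 + 0.2*-42.0 = -5.8
Step 3: y^k = -5.8, reduced costs: (14.8, 37.0)
  x^k = (0.0, 0.0), subgradient = b - a^T x = 13.0
  y^{k+1} = -5.8 + 0.2*13.0 = -3.2
Step 4: y^k = -3.2, reduced costs: (12.2, 24.0)
  x^k = (0.0, 0.0), subgradient = b - a^T x = 13.0
  y^{k+1} = -3.2 + 0.2*13.0 = -0.6
Dual objective at y_4 = -0.6: reduced costs (9.6, 11.0), box minimizer x = (0.0, 0.0)
g(y_4) = b*y + (c1 - a1*y)*x1 + (c2 - a2*y)*x2 = 13*(-0.6) + 9.6*0.0 + 11.0*0.0 = -7.8 + 0.0 + 0.0 = -7.8


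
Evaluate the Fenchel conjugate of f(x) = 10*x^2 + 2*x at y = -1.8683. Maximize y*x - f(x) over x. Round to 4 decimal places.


f*(y) = sup_x {y*x - a*x^2 - b*x} = sup_x {(y-b)*x - a*x^2}
FOC: (y - b) - 2a*x = 0 => x* = (y - b)/(2a)
x* = (-1.8683 - 2)/(2*10) = -0.1934
f*(-1.8683) = (y-b)^2/(4a) = (-1.8683 - 2)^2/(4*10)
= 14.9637/40 = 0.3741


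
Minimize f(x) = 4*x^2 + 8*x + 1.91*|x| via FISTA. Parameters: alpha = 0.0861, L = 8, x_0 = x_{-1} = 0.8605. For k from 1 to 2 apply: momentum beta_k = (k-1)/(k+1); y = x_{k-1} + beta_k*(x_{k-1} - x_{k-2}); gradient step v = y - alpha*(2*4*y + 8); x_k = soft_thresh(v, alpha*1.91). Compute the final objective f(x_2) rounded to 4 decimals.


FISTA on f(x) = 4*x^2 + 8*x + 1.91*|x|
L = 8, alpha = 0.0861
Iteration 1: beta = 0.0, y = 0.8605 + 0.0*(0.8605 - 0.8605) = 0.8605
  grad(y) = 14.884, v = y - alpha*grad = -0.421
  prox(v) = soft_thresh(-0.421, 0.1645) = -0.2566
Iteration 2: beta = 0.3333, y = -0.2566 + 0.3333*(-0.2566 - 0.8605) = -0.6289
  grad(y) = 2.9687, v = y - alpha*grad = -0.8845
  prox(v) = soft_thresh(-0.8845, 0.1645) = -0.7201
f(x_2) = 4*(-0.7201)^2 + 8*(-0.7201) + 1.91*|-0.7201| = -2.3112


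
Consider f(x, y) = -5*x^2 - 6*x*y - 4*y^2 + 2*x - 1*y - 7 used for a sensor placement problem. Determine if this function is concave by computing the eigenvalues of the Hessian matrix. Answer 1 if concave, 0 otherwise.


The Hessian of f(x,y) = -5*x^2 - 6*x*y - 4*y^2 + 2*x - 1*y - 7 is:
H = [[-10, -6], [-6, -8]]
Trace = -10 - 8 = -18
Determinant = -10*-8 - (-6)^2 = 44
Discriminant = (-18)^2 - 4*44 = 148.0
Eigenvalues: lambda_1 = -15.0828, lambda_2 = -2.9172
The function is concave.

1


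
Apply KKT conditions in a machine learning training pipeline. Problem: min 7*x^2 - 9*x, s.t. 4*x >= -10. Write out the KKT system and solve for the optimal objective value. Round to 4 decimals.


Step 1: Try lambda = 0 (constraint inactive).
Stationarity: 2*7*x - 9 = 0
x* = 9/(2*7) = 9/14 = 0.6429 (rounded; the exact value 9/14 is used below)
Check constraint: 4*0.6429 = 2.5716 >= -10 -- satisfied.
Step 2: Compute optimal value.
f(x*) = 7*(9/14)^2 - 9*(9/14) = -2.8929


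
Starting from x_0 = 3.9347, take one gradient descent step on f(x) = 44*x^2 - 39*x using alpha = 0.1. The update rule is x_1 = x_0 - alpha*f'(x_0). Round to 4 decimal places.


We compute the gradient at x_0 and apply the update.
f'(x) = 88*x - 39
f'(3.9347) = 88*3.9347 - 39 = 307.2536
x_1 = 3.9347 - 0.1*307.2536 = -26.7907


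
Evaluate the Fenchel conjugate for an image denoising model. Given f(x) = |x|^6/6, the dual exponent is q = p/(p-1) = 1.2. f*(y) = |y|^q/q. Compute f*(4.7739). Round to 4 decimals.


The conjugate exponent q satisfies 1/p + 1/q = 1.
p = 6, so q = 6/(6 - 1) = 1.2
|y|^q = 4.7739^1.2 = 6.526
f*(4.7739) = 6.526 / 1.2 = 5.4383


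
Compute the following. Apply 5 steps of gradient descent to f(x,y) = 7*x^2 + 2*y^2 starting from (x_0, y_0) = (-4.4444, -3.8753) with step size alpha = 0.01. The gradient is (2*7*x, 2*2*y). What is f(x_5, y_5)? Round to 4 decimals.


Gradient descent on f(x,y) = 7*x^2 + 2*y^2.
Starting point: (-4.4444, -3.8753), alpha = 0.01
Step 1: grad_x = 2*7*-4.4444 = -62.2216, grad_y = 2*2*-3.8753 = -15.5012
  x_1 = -4.4444 - 0.01*-62.2216 = -3.8222
  y_1 = -3.8753 - 0.01*-15.5012 = -3.7203
Step 2: grad_x = 2*7*-3.8222 = -53.5106, grad_y = 2*2*-3.7203 = -14.8812
  x_2 = -3.8222 - 0.01*-53.5106 = -3.2871
  y_2 = -3.7203 - 0.01*-14.8812 = -3.5715
Step 3: grad_x = 2*7*-3.2871 = -46.0191, grad_y = 2*2*-3.5715 = -14.2859
  x_3 = -3.2871 - 0.01*-46.0191 = -2.8269
  y_3 = -3.5715 - 0.01*-14.2859 = -3.4286
Step 4: grad_x = 2*7*-2.8269 = -39.5764, grad_y = 2*2*-3.4286 = -13.7145
  x_4 = -2.8269 - 0.01*-39.5764 = -2.4311
  y_4 = -3.4286 - 0.01*-13.7145 = -3.2915
Step 5: grad_x = 2*7*-2.4311 = -34.0357, grad_y = 2*2*-3.2915 = -13.1659
  x_5 = -2.4311 - 0.01*-34.0357 = -2.0908
  y_5 = -3.2915 - 0.01*-13.1659 = -3.1598
f(-2.0908, -3.1598) = 7*(-2.0908)^2 + 2*(-3.1598)^2 = 50.568


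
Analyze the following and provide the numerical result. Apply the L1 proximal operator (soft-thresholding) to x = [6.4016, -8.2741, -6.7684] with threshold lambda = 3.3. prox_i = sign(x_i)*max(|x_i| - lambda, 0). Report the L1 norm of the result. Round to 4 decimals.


Soft-thresholding with lambda = 3.3:
prox(6.4016) = sign(6.4016)*max(|6.4016| - 3.3, 0) = 3.1016
prox(-8.2741) = sign(-8.2741)*max(|-8.2741| - 3.3, 0) = -4.9741
prox(-6.7684) = sign(-6.7684)*max(|-6.7684| - 3.3, 0) = -3.4684
prox(x) = [3.1016, -4.9741, -3.4684]
||prox(x)||_1 = 3.1016 + 4.9741 + 3.4684 = 11.5441


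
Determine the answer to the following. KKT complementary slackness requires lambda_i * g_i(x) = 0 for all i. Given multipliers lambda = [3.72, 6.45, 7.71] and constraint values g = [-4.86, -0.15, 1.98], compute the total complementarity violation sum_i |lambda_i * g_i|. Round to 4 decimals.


KKT complementary slackness check:
lambda_1 * g_1 = 3.72 * -4.86 = -18.0792
lambda_2 * g_2 = 6.45 * -0.15 = -0.9675
lambda_3 * g_3 = 7.71 * 1.98 = 15.2658
Total violation = 18.0792 + 0.9675 + 15.2658 = 34.3125


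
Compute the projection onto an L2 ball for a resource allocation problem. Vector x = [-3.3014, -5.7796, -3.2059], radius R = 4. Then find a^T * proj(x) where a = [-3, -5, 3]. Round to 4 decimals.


Step 1: Compute ||x|| (intermediates to 6 decimals).
||x|| = sqrt((-3.3014)^2 + (-5.7796)^2 + (-3.2059)^2) = 7.387883
Step 2: Project.
Since ||x|| > R, scale = R/||x|| = 4/7.387883 = 0.541427, proj(x) = scale * x
proj(x) = [-1.787467, -3.129231, -1.735761]
Step 3: Dot product.
a^T * proj(x) = -3*(-1.787467) - 5*(-3.129231) + 3*(-1.735761) = 15.8013


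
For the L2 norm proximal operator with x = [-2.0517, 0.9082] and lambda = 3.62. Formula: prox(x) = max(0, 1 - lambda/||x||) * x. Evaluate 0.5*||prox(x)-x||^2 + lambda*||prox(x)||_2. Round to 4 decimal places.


Step 1: Compute ||x||.
||x|| = 2.2437
Step 2: Compute scaling factor.
scale = max(0, 1 - 3.62/2.2437) = 0.0
Step 3: prox(x) = [-0.0, 0.0]
||prox(x)|| = 0.0
Step 4: Proximal objective.
0.5*||prox-x||^2 = 2.5172
lambda*||prox|| = 0.0
Total = 2.5172


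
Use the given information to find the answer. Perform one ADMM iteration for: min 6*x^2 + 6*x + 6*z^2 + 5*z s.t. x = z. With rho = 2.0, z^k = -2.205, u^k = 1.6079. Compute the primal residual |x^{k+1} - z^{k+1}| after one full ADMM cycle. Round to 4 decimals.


ADMM iteration with rho = 2.0, z^k = -2.205, u^k = 1.6079
Step 1: x-update.
Minimize 6*x^2 + 6*x + (2.0/2)*(x + 2.205 + 1.6079)^2
FOC: (2*6 + 2.0)*x = -6 + 2.0*(-2.205 - 1.6079)
x^{k+1} = -0.9733
Step 2: z-update.
Minimize 6*z^2 + 5*z + (2.0/2)*(-0.9733 - z + 1.6079)^2
FOC: (2*6 + 2.0)*z = -5 + 2.0*(-0.9733 + 1.6079)
z^{k+1} = -0.2665
Step 3: u-update.
u^{k+1} = 1.6079 - 0.9733 + 0.2665 = 0.9011
Step 4: Primal residual = |-0.9733 + 0.2665| = 0.7068


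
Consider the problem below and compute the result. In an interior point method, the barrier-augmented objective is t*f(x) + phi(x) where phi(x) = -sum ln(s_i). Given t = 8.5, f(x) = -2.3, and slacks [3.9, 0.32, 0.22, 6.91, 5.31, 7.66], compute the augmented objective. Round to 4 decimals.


Step 1: Compute log-barrier.
ln values: [1.361, -1.1394, -1.5141, 1.933, 1.6696, 2.036]
phi = -(1.361 - 1.1394 - 1.5141 + 1.933 + 1.6696 + 2.036) = -4.346
Step 2: Compute augmented objective.
t*f(x) = 8.5*-2.3 = -19.55
Total = -19.55 - 4.346 = -23.896


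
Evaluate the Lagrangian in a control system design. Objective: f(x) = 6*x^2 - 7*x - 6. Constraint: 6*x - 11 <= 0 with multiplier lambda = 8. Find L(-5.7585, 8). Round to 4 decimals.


Step 1: Evaluate f(x).
f(-5.7585) = 6*(-5.7585)^2 - 7*(-5.7585) - 6 = 233.2714
Step 2: Evaluate g(x).
g(-5.7585) = 6*-5.7585 - 11 = -45.551
Step 3: Compute Lagrangian.
L = 233.2714 + 8*-45.551 = -131.1366


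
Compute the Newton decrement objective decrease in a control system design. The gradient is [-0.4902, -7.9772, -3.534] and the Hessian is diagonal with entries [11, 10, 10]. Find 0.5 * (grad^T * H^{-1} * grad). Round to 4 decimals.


Step 1: H is diagonal, so H^(-1) * g = [-0.0446, -0.7977, -0.3534].
Step 2: g^T H^(-1) g = sum_i g_i^2 / H_ii
  = (-0.4902)^2/11 + (-7.9772)^2/10 + (-3.534)^2/10
  = 0.0218 + 6.3636 + 1.2489 = 7.6343
Step 3: Objective decrease = 0.5 * g^T H^(-1) g = 3.8172


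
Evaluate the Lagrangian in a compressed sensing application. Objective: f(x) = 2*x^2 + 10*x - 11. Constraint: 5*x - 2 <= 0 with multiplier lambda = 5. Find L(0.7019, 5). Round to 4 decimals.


Step 1: Evaluate f(x).
f(0.7019) = 2*0.7019^2 + 10*0.7019 - 11 = -2.9957
Step 2: Evaluate g(x).
g(0.7019) = 5*0.7019 - 2 = 1.5095
Step 3: Compute Lagrangian.
L = -2.9957 + 5*1.5095 = 4.5518


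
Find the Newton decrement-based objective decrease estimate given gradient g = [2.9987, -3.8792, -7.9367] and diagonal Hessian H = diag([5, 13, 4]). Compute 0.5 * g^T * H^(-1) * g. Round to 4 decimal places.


Step 1: H is diagonal, so H^(-1) * g = [0.5997, -0.2984, -1.9842].
Step 2: g^T H^(-1) g = sum_i g_i^2 / H_ii
  = (2.9987)^2/5 + (-3.8792)^2/13 + (-7.9367)^2/4
  = 1.7984 + 1.1576 + 15.7478 = 18.7038
Step 3: Objective decrease = 0.5 * g^T H^(-1) g = 9.3519


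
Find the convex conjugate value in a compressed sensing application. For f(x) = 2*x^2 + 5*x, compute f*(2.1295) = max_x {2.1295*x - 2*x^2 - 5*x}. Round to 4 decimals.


f*(y) = sup_x {y*x - a*x^2 - b*x} = sup_x {(y-b)*x - a*x^2}
FOC: (y - b) - 2a*x = 0 => x* = (y - b)/(2a)
x* = (2.1295 - 5)/(2*2) = -0.7176
f*(2.1295) = (y-b)^2/(4a) = (2.1295 - 5)^2/(4*2)
= 8.2398/8 = 1.03


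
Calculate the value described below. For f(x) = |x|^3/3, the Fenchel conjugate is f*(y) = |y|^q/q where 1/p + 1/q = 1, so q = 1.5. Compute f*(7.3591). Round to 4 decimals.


The conjugate exponent q satisfies 1/p + 1/q = 1.
p = 3, so q = 3/(3 - 1) = 1.5
|y|^q = 7.3591^1.5 = 19.9635
f*(7.3591) = 19.9635 / 1.5 = 13.309


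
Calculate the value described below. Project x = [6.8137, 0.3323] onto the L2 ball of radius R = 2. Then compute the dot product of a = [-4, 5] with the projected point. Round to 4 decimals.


Step 1: Compute ||x|| (intermediates to 6 decimals).
||x|| = sqrt(6.8137^2 + 0.3323^2) = 6.821798
Step 2: Project.
Since ||x|| > R, scale = R/||x|| = 2/6.821798 = 0.293178, proj(x) = scale * x
proj(x) = [1.997627, 0.097423]
Step 3: Dot product.
a^T * proj(x) = -4*1.997627 + 5*0.097423 = -7.5034


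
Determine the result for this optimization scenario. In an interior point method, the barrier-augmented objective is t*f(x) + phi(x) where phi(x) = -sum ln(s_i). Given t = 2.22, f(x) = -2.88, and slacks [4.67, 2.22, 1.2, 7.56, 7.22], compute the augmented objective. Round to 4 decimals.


Step 1: Compute log-barrier.
ln values: [1.5412, 0.7975, 0.1823, 2.0229, 1.9769]
phi = -(1.5412 + 0.7975 + 0.1823 + 2.0229 + 1.9769) = -6.5207
Step 2: Compute augmented objective.
t*f(x) = 2.22*-2.88 = -6.3936
Total = -6.3936 - 6.5207 = -12.9143


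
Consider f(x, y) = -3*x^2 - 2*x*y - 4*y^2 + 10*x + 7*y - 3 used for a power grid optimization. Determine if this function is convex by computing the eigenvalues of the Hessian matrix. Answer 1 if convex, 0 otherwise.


The Hessian of f(x,y) = -3*x^2 - 2*x*y - 4*y^2 + 10*x + 7*y - 3 is:
H = [[-6, -2], [-2, -8]]
Trace = -6 - 8 = -14
Determinant = -6*-8 - (-2)^2 = 44
Discriminant = (-14)^2 - 4*44 = 20.0
Eigenvalues: lambda_1 = -9.2361, lambda_2 = -4.7639
The function is not convex.

0


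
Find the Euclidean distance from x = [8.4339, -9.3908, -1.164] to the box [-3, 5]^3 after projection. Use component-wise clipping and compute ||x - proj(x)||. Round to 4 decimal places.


Project each component onto [-3, 5].
clip(8.4339) = 5.0, clip(-9.3908) = -3.0, clip(-1.164) = -1.164
Projection = [5.0, -3.0, -1.164]
Squared diffs: [11.7917, 40.8423, 0.0]
Distance = sqrt(52.634) = 7.2549


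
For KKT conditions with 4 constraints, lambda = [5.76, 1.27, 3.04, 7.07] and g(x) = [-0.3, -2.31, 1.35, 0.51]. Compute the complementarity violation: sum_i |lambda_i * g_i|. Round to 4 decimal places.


KKT complementary slackness check:
lambda_1 * g_1 = 5.76 * -0.3 = -1.728
lambda_2 * g_2 = 1.27 * -2.31 = -2.9337
lambda_3 * g_3 = 3.04 * 1.35 = 4.104
lambda_4 * g_4 = 7.07 * 0.51 = 3.6057
Total violation = 1.728 + 2.9337 + 4.104 + 3.6057 = 12.3714


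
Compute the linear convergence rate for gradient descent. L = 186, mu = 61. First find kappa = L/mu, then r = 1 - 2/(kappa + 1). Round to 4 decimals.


Step 1: Compute the condition number.
kappa = L/mu = 186/61 = 3.0492
Step 2: Compute the convergence rate.
r = 1 - 2/(kappa + 1) = 1 - 2*mu/(L + mu) = (L - mu)/(L + mu) = 125/247 = 0.5061


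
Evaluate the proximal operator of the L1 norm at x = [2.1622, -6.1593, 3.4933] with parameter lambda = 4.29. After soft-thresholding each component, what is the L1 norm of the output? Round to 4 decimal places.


Soft-thresholding with lambda = 4.29:
prox(2.1622) = sign(2.1622)*max(|2.1622| - 4.29, 0) = 0.0
prox(-6.1593) = sign(-6.1593)*max(|-6.1593| - 4.29, 0) = -1.8693
prox(3.4933) = sign(3.4933)*max(|3.4933| - 4.29, 0) = 0.0
prox(x) = [0.0, -1.8693, 0.0]
||prox(x)||_1 = 0.0 + 1.8693 + 0.0 = 1.8693


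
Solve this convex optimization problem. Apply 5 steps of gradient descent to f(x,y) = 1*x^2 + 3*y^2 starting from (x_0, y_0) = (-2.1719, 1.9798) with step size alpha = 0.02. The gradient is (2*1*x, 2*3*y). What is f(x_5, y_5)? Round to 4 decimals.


Gradient descent on f(x,y) = 1*x^2 + 3*y^2.
Starting point: (-2.1719, 1.9798), alpha = 0.02
Step 1: grad_x = 2*1*-2.1719 = -4.3438, grad_y = 2*3*1.9798 = 11.8788
  x_1 = -2.1719 - 0.02*-4.3438 = -2.085
  y_1 = 1.9798 - 0.02*11.8788 = 1.7422
Step 2: grad_x = 2*1*-2.085 = -4.17, grad_y = 2*3*1.7422 = 10.4533
  x_2 = -2.085 - 0.02*-4.17 = -2.0016
  y_2 = 1.7422 - 0.02*10.4533 = 1.5332
Step 3: grad_x = 2*1*-2.0016 = -4.0032, grad_y = 2*3*1.5332 = 9.1989
  x_3 = -2.0016 - 0.02*-4.0032 = -1.9216
  y_3 = 1.5332 - 0.02*9.1989 = 1.3492
Step 4: grad_x = 2*1*-1.9216 = -3.8431, grad_y = 2*3*1.3492 = 8.0951
  x_4 = -1.9216 - 0.02*-3.8431 = -1.8447
  y_4 = 1.3492 - 0.02*8.0951 = 1.1873
Step 5: grad_x = 2*1*-1.8447 = -3.6894, grad_y = 2*3*1.1873 = 7.1237
  x_5 = -1.8447 - 0.02*-3.6894 = -1.7709
  y_5 = 1.1873 - 0.02*7.1237 = 1.0448
f(-1.7709, 1.0448) = 1*(-1.7709)^2 + 3*1.0448^2 = 6.411


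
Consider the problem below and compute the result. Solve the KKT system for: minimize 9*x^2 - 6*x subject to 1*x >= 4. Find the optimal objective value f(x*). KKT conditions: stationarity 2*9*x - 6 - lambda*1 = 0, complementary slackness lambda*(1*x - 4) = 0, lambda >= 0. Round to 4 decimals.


Step 1: Try lambda = 0 (constraint inactive).
x_unc = 6/(2*9) = 0.3333
Check: 1*0.3333 = 0.3333 < 4 -- violated!
Step 2: Constraint must be active: 1*x = 4
x* = 4/1 = 4.0
lambda = (2*9*4.0 - 6)/1 = 66.0
Step 3: Compute optimal value.
f(x*) = 9*4.0^2 - 6*4.0 = 120.0


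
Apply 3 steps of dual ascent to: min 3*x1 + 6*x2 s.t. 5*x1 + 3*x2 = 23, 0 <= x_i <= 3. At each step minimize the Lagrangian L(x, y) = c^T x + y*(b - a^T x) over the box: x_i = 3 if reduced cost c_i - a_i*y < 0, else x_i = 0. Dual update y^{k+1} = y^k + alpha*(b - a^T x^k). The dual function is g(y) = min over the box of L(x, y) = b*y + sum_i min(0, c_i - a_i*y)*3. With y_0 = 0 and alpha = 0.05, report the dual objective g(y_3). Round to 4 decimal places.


Dual ascent for LP: min 3*x1 + 6*x2, 5*x1 + 3*x2 = 23, 0 <= x_i <= 3
Step 1: y^k = 0.0, reduced costs: (3.0, 6.0)
  x^k = (0.0, 0.0), subgradient = b - a^T x = 23.0
  y^{k+1} = 0.0 + 0.05*23.0 = 1.15
Step 2: y^k = 1.15, reduced costs: (-2.75, 2.55)
  x^k = (3.0, 0.0), subgradient = b - a^T x = 8.0
  y^{k+1} = 1.15 + 0.05*8.0 = 1.55
Step 3: y^k = 1.55, reduced costs: (-4.75, 1.35)
  x^k = (3.0, 0.0), subgradient = b - a^T x = 8.0
  y^{k+1} = 1.55 + 0.05*8.0 = 1.95
Dual objective at y_3 = 1.95: reduced costs (-6.75, 0.15), box minimizer x = (3.0, 0.0)
g(y_3) = b*y + (c1 - a1*y)*x1 + (c2 - a2*y)*x2 = 23*1.95 + (-6.75)*3.0 + 0.15*0.0 = 44.85 - 20.25 + 0.0 = 24.6


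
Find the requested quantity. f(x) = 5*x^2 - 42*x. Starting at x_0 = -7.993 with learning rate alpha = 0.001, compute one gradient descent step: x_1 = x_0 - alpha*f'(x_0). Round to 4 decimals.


We compute the gradient at x_0 and apply the update.
f'(x) = 10*x - 42
f'(-7.993) = 10*-7.993 - 42 = -121.93
x_1 = -7.993 - 0.001*-121.93 = -7.8711


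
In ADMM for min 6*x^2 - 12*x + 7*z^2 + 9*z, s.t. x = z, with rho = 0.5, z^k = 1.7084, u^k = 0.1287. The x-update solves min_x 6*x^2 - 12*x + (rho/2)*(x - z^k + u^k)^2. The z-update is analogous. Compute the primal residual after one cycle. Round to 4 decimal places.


ADMM iteration with rho = 0.5, z^k = 1.7084, u^k = 0.1287
Step 1: x-update.
Minimize 6*x^2 - 12*x + (0.5/2)*(x - 1.7084 + 0.1287)^2
FOC: (2*6 + 0.5)*x = 12 + 0.5*(1.7084 - 0.1287)
x^{k+1} = 1.0232
Step 2: z-update.
Minimize 7*z^2 + 9*z + (0.5/2)*(1.0232 - z + 0.1287)^2
FOC: (2*7 + 0.5)*z = -9 + 0.5*(1.0232 + 0.1287)
z^{k+1} = -0.581
Step 3: u-update.
u^{k+1} = 0.1287 + 1.0232 + 0.581 = 1.7329
Step 4: Primal residual = |1.0232 + 0.581| = 1.6042


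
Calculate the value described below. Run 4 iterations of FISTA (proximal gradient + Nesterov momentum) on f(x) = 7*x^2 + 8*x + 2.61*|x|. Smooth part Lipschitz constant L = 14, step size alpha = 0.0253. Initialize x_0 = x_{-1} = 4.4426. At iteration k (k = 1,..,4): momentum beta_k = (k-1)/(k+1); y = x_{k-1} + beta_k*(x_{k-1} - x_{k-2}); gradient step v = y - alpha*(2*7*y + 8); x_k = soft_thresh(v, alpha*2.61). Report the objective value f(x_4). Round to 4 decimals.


FISTA on f(x) = 7*x^2 + 8*x + 2.61*|x|
L = 14, alpha = 0.0253
Iteration 1: beta = 0.0, y = 4.4426 + 0.0*(4.4426 - 4.4426) = 4.4426
  grad(y) = 70.1964, v = y - alpha*grad = 2.6666
  prox(v) = soft_thresh(2.6666, 0.066) = 2.6006
Iteration 2: beta = 0.3333, y = 2.6006 + 0.3333*(2.6006 - 4.4426) = 1.9866
  grad(y) = 35.8124, v = y - alpha*grad = 1.0805
  prox(v) = soft_thresh(1.0805, 0.066) = 1.0145
Iteration 3: beta = 0.5, y = 1.0145 + 0.5*(1.0145 - 2.6006) = 0.2215
  grad(y) = 11.1006, v = y - alpha*grad = -0.0594
  prox(v) = soft_thresh(-0.0594, 0.066) = 0.0
Iteration 4: beta = 0.6, y = 0.0 + 0.6*(0.0 - 1.0145) = -0.6087
  grad(y) = -0.5219, v = y - alpha*grad = -0.5955
  prox(v) = soft_thresh(-0.5955, 0.066) = -0.5295
f(x_4) = 7*(-0.5295)^2 + 8*(-0.5295) + 2.61*|-0.5295| = -0.8915


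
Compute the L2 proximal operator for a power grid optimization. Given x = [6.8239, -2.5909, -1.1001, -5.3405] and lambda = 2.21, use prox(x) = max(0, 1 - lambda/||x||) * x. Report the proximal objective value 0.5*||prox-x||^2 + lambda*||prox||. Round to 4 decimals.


Step 1: Compute ||x||.
||x|| = 9.111
Step 2: Compute scaling factor.
scale = max(0, 1 - 2.21/9.111) = 0.7574
Step 3: prox(x) = [5.1687, -1.9624, -0.8333, -4.0451]
||prox(x)|| = 6.901
Step 4: Proximal objective.
0.5*||prox-x||^2 = 2.4421
lambda*||prox|| = 15.2512
Total = 17.6932


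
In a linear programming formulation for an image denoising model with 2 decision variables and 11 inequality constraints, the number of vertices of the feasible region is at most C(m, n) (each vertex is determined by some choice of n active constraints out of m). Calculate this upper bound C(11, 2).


Each vertex corresponds to some choice of n active constraints out of m, so the number of vertices is at most C(m, n) = m! / (n!(m-n)!).
m = 11, n = 2
Numerator: 11 * 10
Denominator: 2! = 2
C(11, 2) = 55


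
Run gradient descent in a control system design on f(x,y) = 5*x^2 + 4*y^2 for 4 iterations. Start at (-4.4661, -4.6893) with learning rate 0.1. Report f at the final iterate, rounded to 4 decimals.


Gradient descent on f(x,y) = 5*x^2 + 4*y^2.
Starting point: (-4.4661, -4.6893), alpha = 0.1
Step 1: grad_x = 2*5*-4.4661 = -44.661, grad_y = 2*4*-4.6893 = -37.5144
  x_1 = -4.4661 - 0.1*-44.661 = 0.0
  y_1 = -4.6893 - 0.1*-37.5144 = -0.9379
Step 2: grad_x = 2*5*0.0 = 0.0, grad_y = 2*4*-0.9379 = -7.5029
  x_2 = 0.0 - 0.1*0.0 = 0.0
  y_2 = -0.9379 - 0.1*-7.5029 = -0.1876
Step 3: grad_x = 2*5*0.0 = 0.0, grad_y = 2*4*-0.1876 = -1.5006
  x_3 = 0.0 - 0.1*0.0 = 0.0
  y_3 = -0.1876 - 0.1*-1.5006 = -0.0375
Step 4: grad_x = 2*5*0.0 = 0.0, grad_y = 2*4*-0.0375 = -0.3001
  x_4 = 0.0 - 0.1*0.0 = 0.0
  y_4 = -0.0375 - 0.1*-0.3001 = -0.0075
f(0.0, -0.0075) = 5*0.0^2 + 4*(-0.0075)^2 = 0.0002


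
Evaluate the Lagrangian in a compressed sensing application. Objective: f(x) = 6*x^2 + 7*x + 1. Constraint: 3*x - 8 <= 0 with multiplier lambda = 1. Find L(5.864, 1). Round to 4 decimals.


Step 1: Evaluate f(x).
f(5.864) = 6*5.864^2 + 7*5.864 + 1 = 248.367
Step 2: Evaluate g(x).
g(5.864) = 3*5.864 - 8 = 9.592
Step 3: Compute Lagrangian.
L = 248.367 + 1*9.592 = 257.959


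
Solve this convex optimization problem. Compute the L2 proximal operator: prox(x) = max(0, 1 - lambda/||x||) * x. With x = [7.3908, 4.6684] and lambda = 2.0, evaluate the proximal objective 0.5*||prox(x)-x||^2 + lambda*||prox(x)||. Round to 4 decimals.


Step 1: Compute ||x||.
||x|| = 8.7417
Step 2: Compute scaling factor.
scale = max(0, 1 - 2.0/8.7417) = 0.7712
Step 3: prox(x) = [5.6999, 3.6003]
||prox(x)|| = 6.7417
Step 4: Proximal objective.
0.5*||prox-x||^2 = 2.0
lambda*||prox|| = 13.4834
Total = 15.4835


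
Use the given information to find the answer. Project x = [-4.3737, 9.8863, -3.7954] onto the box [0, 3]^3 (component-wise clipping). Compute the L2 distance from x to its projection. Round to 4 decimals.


Project each component onto [0, 3].
clip(-4.3737) = 0.0, clip(9.8863) = 3.0, clip(-3.7954) = 0.0
Projection = [0.0, 3.0, 0.0]
Squared diffs: [19.1293, 47.4211, 14.4051]
Distance = sqrt(80.9555) = 8.9975


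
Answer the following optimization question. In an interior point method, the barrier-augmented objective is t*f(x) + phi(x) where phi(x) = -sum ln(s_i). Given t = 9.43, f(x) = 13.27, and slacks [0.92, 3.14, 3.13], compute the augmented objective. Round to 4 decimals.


Step 1: Compute log-barrier.
ln values: [-0.0834, 1.1442, 1.141]
phi = -(-0.0834 + 1.1442 + 1.141) = -2.2019
Step 2: Compute augmented objective.
t*f(x) = 9.43*13.27 = 125.1361
Total = 125.1361 - 2.2019 = 122.9342


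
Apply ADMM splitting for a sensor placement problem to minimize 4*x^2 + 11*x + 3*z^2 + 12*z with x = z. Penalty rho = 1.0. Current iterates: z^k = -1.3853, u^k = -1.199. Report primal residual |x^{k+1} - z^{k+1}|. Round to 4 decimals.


ADMM iteration with rho = 1.0, z^k = -1.3853, u^k = -1.199
Step 1: x-update.
Minimize 4*x^2 + 11*x + (1.0/2)*(x + 1.3853 - 1.199)^2
FOC: (2*4 + 1.0)*x = -11 + 1.0*(-1.3853 + 1.199)
x^{k+1} = -1.2429
Step 2: z-update.
Minimize 3*z^2 + 12*z + (1.0/2)*(-1.2429 - z - 1.199)^2
FOC: (2*3 + 1.0)*z = -12 + 1.0*(-1.2429 - 1.199)
z^{k+1} = -2.0631
Step 3: u-update.
u^{k+1} = -1.199 - 1.2429 + 2.0631 = -0.3788
Step 4: Primal residual = |-1.2429 + 2.0631| = 0.8202


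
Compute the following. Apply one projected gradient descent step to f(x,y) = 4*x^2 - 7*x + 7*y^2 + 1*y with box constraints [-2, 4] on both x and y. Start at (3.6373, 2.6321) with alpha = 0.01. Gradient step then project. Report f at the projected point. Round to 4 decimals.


Step 1: Compute gradient at (3.6373, 2.6321).
grad_x = 2*4*3.6373 - 7 = 22.0984
grad_y = 2*7*2.6321 + 1 = 37.8494
Step 2: Gradient step.
x_raw = 3.6373 - 0.01*22.0984 = 3.4163
y_raw = 2.6321 - 0.01*37.8494 = 2.2536
Step 3: Project onto [-2, 4].
x_proj = clip(3.4163) = 3.4163
y_proj = clip(2.2536) = 2.2536
Step 4: Evaluate f.
f(3.4163, 2.2536) = 60.5754


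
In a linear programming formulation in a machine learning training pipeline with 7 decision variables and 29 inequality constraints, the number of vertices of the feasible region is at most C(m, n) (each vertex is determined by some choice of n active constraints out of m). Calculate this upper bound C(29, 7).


Each vertex corresponds to some choice of n active constraints out of m, so the number of vertices is at most C(m, n) = m! / (n!(m-n)!).
m = 29, n = 7
Numerator: 29 * 28 * 27 * 26 * 25 * 24 * 23
Denominator: 7! = 5040
C(29, 7) = 1560780


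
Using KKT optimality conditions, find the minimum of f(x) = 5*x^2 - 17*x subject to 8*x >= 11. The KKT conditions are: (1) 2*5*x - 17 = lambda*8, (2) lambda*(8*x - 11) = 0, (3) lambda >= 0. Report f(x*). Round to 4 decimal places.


Step 1: Try lambda = 0 (constraint inactive).
Stationarity: 2*5*x - 17 = 0
x* = 17/(2*5) = 1.7
Check constraint: 8*1.7 = 13.6 >= 11 -- satisfied.
Step 2: Compute optimal value.
f(x*) = 5*1.7^2 - 17*1.7 = -14.45


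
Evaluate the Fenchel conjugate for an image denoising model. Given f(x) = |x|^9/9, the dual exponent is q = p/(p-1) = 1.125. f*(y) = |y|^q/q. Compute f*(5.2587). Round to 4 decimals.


The conjugate exponent q satisfies 1/p + 1/q = 1.
p = 9, so q = 9/(9 - 1) = 1.125
|y|^q = 5.2587^1.125 = 6.4713
f*(5.2587) = 6.4713 / 1.125 = 5.7522


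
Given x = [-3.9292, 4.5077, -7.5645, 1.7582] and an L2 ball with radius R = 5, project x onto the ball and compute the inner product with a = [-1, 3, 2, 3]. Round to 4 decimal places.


Step 1: Compute ||x|| (intermediates to 6 decimals).
||x|| = sqrt((-3.9292)^2 + 4.5077^2 + (-7.5645)^2 + 1.7582^2) = 9.801576
Step 2: Project.
Since ||x|| > R, scale = R/||x|| = 5/9.801576 = 0.510122, proj(x) = scale * x
proj(x) = [-2.004371, 2.299477, -3.858818, 0.896897]
Step 3: Dot product.
a^T * proj(x) = -1*(-2.004371) + 3*2.299477 + 2*(-3.858818) + 3*0.896897 = 3.8759


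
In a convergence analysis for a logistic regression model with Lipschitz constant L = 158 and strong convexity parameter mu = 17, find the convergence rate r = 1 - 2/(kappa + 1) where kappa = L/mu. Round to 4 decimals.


Step 1: Compute the condition number.
kappa = L/mu = 158/17 = 9.2941
Step 2: Compute the convergence rate.
r = 1 - 2/(kappa + 1) = 1 - 2*mu/(L + mu) = (L - mu)/(L + mu) = 141/175 = 0.8057


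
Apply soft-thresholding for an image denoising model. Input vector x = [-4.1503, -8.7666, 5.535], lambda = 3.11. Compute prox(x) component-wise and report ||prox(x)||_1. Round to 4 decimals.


Soft-thresholding with lambda = 3.11:
prox(-4.1503) = sign(-4.1503)*max(|-4.1503| - 3.11, 0) = -1.0403
prox(-8.7666) = sign(-8.7666)*max(|-8.7666| - 3.11, 0) = -5.6566
prox(5.535) = sign(5.535)*max(|5.535| - 3.11, 0) = 2.425
prox(x) = [-1.0403, -5.6566, 2.425]
||prox(x)||_1 = 1.0403 + 5.6566 + 2.425 = 9.1219


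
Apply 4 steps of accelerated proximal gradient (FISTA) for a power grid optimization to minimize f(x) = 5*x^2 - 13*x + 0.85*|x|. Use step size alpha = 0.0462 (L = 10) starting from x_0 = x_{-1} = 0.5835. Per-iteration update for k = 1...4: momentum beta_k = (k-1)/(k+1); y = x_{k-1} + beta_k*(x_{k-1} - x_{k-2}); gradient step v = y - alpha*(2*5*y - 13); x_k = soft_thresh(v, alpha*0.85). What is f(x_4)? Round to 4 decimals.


FISTA on f(x) = 5*x^2 - 13*x + 0.85*|x|
L = 10, alpha = 0.0462
Iteration 1: beta = 0.0, y = 0.5835 + 0.0*(0.5835 - 0.5835) = 0.5835
  grad(y) = -7.165, v = y - alpha*grad = 0.9145
  prox(v) = soft_thresh(0.9145, 0.0393) = 0.8753
Iteration 2: beta = 0.3333, y = 0.8753 + 0.3333*(0.8753 - 0.5835) = 0.9725
  grad(y) = -3.275, v = y - alpha*grad = 1.1238
  prox(v) = soft_thresh(1.1238, 0.0393) = 1.0845
Iteration 3: beta = 0.5, y = 1.0845 + 0.5*(1.0845 - 0.8753) = 1.1892
  grad(y) = -1.1082, v = y - alpha*grad = 1.2404
  prox(v) = soft_thresh(1.2404, 0.0393) = 1.2011
Iteration 4: beta = 0.6, y = 1.2011 + 0.6*(1.2011 - 1.0845) = 1.2711
  grad(y) = -0.2895, v = y - alpha*grad = 1.2844
  prox(v) = soft_thresh(1.2844, 0.0393) = 1.2452
f(x_4) = 5*1.2452^2 - 13*1.2452 + 0.85*|1.2452| = -7.3766


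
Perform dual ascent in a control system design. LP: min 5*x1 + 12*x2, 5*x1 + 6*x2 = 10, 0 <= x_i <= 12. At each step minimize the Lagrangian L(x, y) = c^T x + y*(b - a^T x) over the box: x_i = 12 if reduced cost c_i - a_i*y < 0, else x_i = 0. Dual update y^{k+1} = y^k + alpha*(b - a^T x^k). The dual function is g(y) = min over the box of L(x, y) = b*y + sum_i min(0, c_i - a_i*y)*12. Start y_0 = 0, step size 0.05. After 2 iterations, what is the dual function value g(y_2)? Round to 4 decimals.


Dual ascent for LP: min 5*x1 + 12*x2, 5*x1 + 6*x2 = 10, 0 <= x_i <= 12
Step 1: y^k = 0.0, reduced costs: (5.0, 12.0)
  x^k = (0.0, 0.0), subgradient = b - a^T x = 10.0
  y^{k+1} = 0.0 + 0.05*10.0 = 0.5
Step 2: y^k = 0.5, reduced costs: (2.5, 9.0)
  x^k = (0.0, 0.0), subgradient = b - a^T x = 10.0
  y^{k+1} = 0.5 + 0.05*10.0 = 1.0
Dual objective at y_2 = 1.0: reduced costs (0.0, 6.0), box minimizer x = (0.0, 0.0)
g(y_2) = b*y + (c1 - a1*y)*x1 + (c2 - a2*y)*x2 = 10*1.0 + 0.0*0.0 + 6.0*0.0 = 10.0 + 0.0 + 0.0 = 10.0


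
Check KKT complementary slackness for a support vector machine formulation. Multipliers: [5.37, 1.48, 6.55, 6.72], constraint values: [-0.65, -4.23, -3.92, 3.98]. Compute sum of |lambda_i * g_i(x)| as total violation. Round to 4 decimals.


KKT complementary slackness check:
lambda_1 * g_1 = 5.37 * -0.65 = -3.4905
lambda_2 * g_2 = 1.48 * -4.23 = -6.2604
lambda_3 * g_3 = 6.55 * -3.92 = -25.676
lambda_4 * g_4 = 6.72 * 3.98 = 26.7456
Total violation = 3.4905 + 6.2604 + 25.676 + 26.7456 = 62.1725


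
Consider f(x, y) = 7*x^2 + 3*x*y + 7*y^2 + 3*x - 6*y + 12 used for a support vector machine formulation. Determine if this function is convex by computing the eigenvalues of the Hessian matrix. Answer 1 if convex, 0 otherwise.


The Hessian of f(x,y) = 7*x^2 + 3*x*y + 7*y^2 + 3*x - 6*y + 12 is:
H = [[14, 3], [3, 14]]
Trace = 14 + 14 = 28
Determinant = 14*14 - (3)^2 = 187
Discriminant = (28)^2 - 4*187 = 36.0
Eigenvalues: lambda_1 = 11.0, lambda_2 = 17.0
The function is convex.

1


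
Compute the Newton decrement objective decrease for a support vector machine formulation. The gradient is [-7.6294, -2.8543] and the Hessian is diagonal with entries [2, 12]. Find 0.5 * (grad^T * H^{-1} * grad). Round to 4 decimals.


Step 1: H is diagonal, so H^(-1) * g = [-3.8147, -0.2379].
Step 2: g^T H^(-1) g = sum_i g_i^2 / H_ii
  = (-7.6294)^2/2 + (-2.8543)^2/12
  = 29.1039 + 0.6789 = 29.7828
Step 3: Objective decrease = 0.5 * g^T H^(-1) g = 14.8914


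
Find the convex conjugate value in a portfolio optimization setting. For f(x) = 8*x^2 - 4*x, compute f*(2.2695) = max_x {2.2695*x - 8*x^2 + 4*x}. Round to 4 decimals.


f*(y) = sup_x {y*x - a*x^2 - b*x} = sup_x {(y-b)*x - a*x^2}
FOC: (y - b) - 2a*x = 0 => x* = (y - b)/(2a)
x* = (2.2695 + 4)/(2*8) = 0.3918
f*(2.2695) = (y-b)^2/(4a) = (2.2695 + 4)^2/(4*8)
= 39.3066/32 = 1.2283


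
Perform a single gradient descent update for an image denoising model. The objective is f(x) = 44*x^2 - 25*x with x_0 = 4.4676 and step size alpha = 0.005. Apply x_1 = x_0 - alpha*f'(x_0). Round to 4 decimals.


We compute the gradient at x_0 and apply the update.
f'(x) = 88*x - 25
f'(4.4676) = 88*4.4676 - 25 = 368.1488
x_1 = 4.4676 - 0.005*368.1488 = 2.6269


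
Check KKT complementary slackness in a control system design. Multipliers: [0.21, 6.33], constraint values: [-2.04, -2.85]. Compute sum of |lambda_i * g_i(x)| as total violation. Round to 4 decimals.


KKT complementary slackness check:
lambda_1 * g_1 = 0.21 * -2.04 = -0.4284
lambda_2 * g_2 = 6.33 * -2.85 = -18.0405
Total violation = 0.4284 + 18.0405 = 18.4689


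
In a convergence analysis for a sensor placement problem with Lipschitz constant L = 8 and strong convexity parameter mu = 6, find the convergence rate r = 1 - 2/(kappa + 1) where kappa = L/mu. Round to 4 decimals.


Step 1: Compute the condition number.
kappa = L/mu = 8/6 = 1.3333
Step 2: Compute the convergence rate.
r = 1 - 2/(kappa + 1) = 1 - 2*mu/(L + mu) = (L - mu)/(L + mu) = 2/14 = 0.1429


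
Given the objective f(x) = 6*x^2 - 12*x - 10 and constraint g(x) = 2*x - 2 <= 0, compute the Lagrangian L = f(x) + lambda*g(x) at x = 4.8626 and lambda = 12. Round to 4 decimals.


Step 1: Evaluate f(x).
f(4.8626) = 6*4.8626^2 - 12*4.8626 - 10 = 73.5181
Step 2: Evaluate g(x).
g(4.8626) = 2*4.8626 - 2 = 7.7252
Step 3: Compute Lagrangian.
L = 73.5181 + 12*7.7252 = 166.2205


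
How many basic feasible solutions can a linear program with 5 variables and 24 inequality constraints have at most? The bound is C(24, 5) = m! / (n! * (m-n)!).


Each vertex corresponds to some choice of n active constraints out of m, so the number of vertices is at most C(m, n) = m! / (n!(m-n)!).
m = 24, n = 5
Numerator: 24 * 23 * 22 * 21 * 20
Denominator: 5! = 120
C(24, 5) = 42504


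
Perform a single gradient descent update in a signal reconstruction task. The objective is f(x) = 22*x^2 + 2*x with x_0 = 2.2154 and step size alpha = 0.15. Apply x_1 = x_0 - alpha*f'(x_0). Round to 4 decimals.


We compute the gradient at x_0 and apply the update.
f'(x) = 44*x + 2
f'(2.2154) = 44*2.2154 + 2 = 99.4776
x_1 = 2.2154 - 0.15*99.4776 = -12.7062


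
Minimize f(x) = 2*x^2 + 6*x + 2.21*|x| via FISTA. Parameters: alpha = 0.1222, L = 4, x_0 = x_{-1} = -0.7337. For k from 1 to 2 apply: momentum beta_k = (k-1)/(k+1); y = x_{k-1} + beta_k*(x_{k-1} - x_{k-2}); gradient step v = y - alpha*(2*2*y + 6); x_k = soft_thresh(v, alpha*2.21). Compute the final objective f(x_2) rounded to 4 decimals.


FISTA on f(x) = 2*x^2 + 6*x + 2.21*|x|
L = 4, alpha = 0.1222
Iteration 1: beta = 0.0, y = -0.7337 + 0.0*(-0.7337 + 0.7337) = -0.7337
  grad(y) = 3.0652, v = y - alpha*grad = -1.1083
  prox(v) = soft_thresh(-1.1083, 0.2701) = -0.8382
Iteration 2: beta = 0.3333, y = -0.8382 + 0.3333*(-0.8382 + 0.7337) = -0.873
  grad(y) = 2.5078, v = y - alpha*grad = -1.1795
  prox(v) = soft_thresh(-1.1795, 0.2701) = -0.9094
f(x_2) = 2*(-0.9094)^2 + 6*(-0.9094) + 2.21*|-0.9094| = -1.7926


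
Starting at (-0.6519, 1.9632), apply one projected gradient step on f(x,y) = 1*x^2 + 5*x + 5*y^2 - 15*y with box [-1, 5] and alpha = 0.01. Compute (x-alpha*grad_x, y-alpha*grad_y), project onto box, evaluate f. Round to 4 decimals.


Step 1: Compute gradient at (-0.6519, 1.9632).
grad_x = 2*1*-0.6519 + 5 = 3.6962
grad_y = 2*5*1.9632 - 15 = 4.632
Step 2: Gradient step.
x_raw = -0.6519 - 0.01*3.6962 = -0.6889
y_raw = 1.9632 - 0.01*4.632 = 1.9169
Step 3: Project onto [-1, 5].
x_proj = clip(-0.6889) = -0.6889
y_proj = clip(1.9169) = 1.9169
Step 4: Evaluate f.
f(-0.6889, 1.9169) = -13.3508


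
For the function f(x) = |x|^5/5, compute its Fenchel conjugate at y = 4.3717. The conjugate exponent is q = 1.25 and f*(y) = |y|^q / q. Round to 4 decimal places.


The conjugate exponent q satisfies 1/p + 1/q = 1.
p = 5, so q = 5/(5 - 1) = 1.25
|y|^q = 4.3717^1.25 = 6.3214
f*(4.3717) = 6.3214 / 1.25 = 5.0571


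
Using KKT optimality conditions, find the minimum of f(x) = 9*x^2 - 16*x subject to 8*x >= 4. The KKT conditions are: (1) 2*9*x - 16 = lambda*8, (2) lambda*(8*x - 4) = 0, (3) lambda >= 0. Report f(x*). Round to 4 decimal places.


Step 1: Try lambda = 0 (constraint inactive).
Stationarity: 2*9*x - 16 = 0
x* = 16/(2*9) = 8/9 = 0.8889 (rounded; the exact value 8/9 is used below)
Check constraint: 8*0.8889 = 7.1112 >= 4 -- satisfied.
Step 2: Compute optimal value.
f(x*) = 9*(8/9)^2 - 16*(8/9) = -7.1111


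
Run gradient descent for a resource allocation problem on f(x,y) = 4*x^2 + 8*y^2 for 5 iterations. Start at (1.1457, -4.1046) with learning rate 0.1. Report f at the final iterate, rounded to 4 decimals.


Gradient descent on f(x,y) = 4*x^2 + 8*y^2.
Starting point: (1.1457, -4.1046), alpha = 0.1
Step 1: grad_x = 2*4*1.1457 = 9.1656, grad_y = 2*8*-4.1046 = -65.6736
  x_1 = 1.1457 - 0.1*9.1656 = 0.2291
  y_1 = -4.1046 - 0.1*-65.6736 = 2.4628
Step 2: grad_x = 2*4*0.2291 = 1.8331, grad_y = 2*8*2.4628 = 39.4042
  x_2 = 0.2291 - 0.1*1.8331 = 0.0458
  y_2 = 2.4628 - 0.1*39.4042 = -1.4777
Step 3: grad_x = 2*4*0.0458 = 0.3666, grad_y = 2*8*-1.4777 = -23.6425
  x_3 = 0.0458 - 0.1*0.3666 = 0.0092
  y_3 = -1.4777 - 0.1*-23.6425 = 0.8866
Step 4: grad_x = 2*4*0.0092 = 0.0733, grad_y = 2*8*0.8866 = 14.1855
  x_4 = 0.0092 - 0.1*0.0733 = 0.0018
  y_4 = 0.8866 - 0.1*14.1855 = -0.532
Step 5: grad_x = 2*4*0.0018 = 0.0147, grad_y = 2*8*-0.532 = -8.5113
  x_5 = 0.0018 - 0.1*0.0147 = 0.0004
  y_5 = -0.532 - 0.1*-8.5113 = 0.3192
f(0.0004, 0.3192) = 4*0.0004^2 + 8*0.3192^2 = 0.815


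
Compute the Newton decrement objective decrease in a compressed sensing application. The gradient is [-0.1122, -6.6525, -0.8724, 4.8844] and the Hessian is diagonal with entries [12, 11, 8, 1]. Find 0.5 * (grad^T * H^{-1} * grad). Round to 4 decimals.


Step 1: H is diagonal, so H^(-1) * g = [-0.0094, -0.6048, -0.1091, 4.8844].
Step 2: g^T H^(-1) g = sum_i g_i^2 / H_ii
  = (-0.1122)^2/12 + (-6.6525)^2/11 + (-0.8724)^2/8 + (4.8844)^2/1
  = 0.001 + 4.0233 + 0.0951 + 23.8574 = 27.9768
Step 3: Objective decrease = 0.5 * g^T H^(-1) g = 13.9884


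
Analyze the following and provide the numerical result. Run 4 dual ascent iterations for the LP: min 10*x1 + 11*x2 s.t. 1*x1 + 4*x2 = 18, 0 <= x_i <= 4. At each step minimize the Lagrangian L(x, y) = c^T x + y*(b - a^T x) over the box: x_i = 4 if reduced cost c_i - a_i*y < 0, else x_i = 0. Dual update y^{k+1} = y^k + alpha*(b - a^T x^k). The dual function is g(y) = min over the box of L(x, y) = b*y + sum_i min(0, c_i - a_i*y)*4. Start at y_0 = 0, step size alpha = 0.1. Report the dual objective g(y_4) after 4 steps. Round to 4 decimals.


Dual ascent for LP: min 10*x1 + 11*x2, 1*x1 + 4*x2 = 18, 0 <= x_i <= 4
Step 1: y^k = 0.0, reduced costs: (10.0, 11.0)
  x^k = (0.0, 0.0), subgradient = b - a^T x = 18.0
  y^{k+1} = 0.0 + 0.1*18.0 = 1.8
Step 2: y^k = 1.8, reduced costs: (8.2, 3.8)
  x^k = (0.0, 0.0), subgradient = b - a^T x = 18.0
  y^{k+1} = 1.8 + 0.1*18.0 = 3.6
Step 3: y^k = 3.6, reduced costs: (6.4, -3.4)
  x^k = (0.0, 4.0), subgradient = b - a^T x = 2.0
  y^{k+1} = 3.6 + 0.1*2.0 = 3.8
Step 4: y^k = 3.8, reduced costs: (6.2, -4.2)
  x^k = (0.0, 4.0), subgradient = b - a^T x = 2.0
  y^{k+1} = 3.8 + 0.1*2.0 = 4.0
Dual objective at y_4 = 4.0: reduced costs (6.0, -5.0), box minimizer x = (0.0, 4.0)
g(y_4) = b*y + (c1 - a1*y)*x1 + (c2 - a2*y)*x2 = 18*4.0 + 6.0*0.0 + (-5.0)*4.0 = 72.0 + 0.0 - 20.0 = 52.0


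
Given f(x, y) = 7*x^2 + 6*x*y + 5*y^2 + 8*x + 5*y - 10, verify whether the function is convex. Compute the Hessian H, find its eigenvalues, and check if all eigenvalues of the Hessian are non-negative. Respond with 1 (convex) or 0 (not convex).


The Hessian of f(x,y) = 7*x^2 + 6*x*y + 5*y^2 + 8*x + 5*y - 10 is:
H = [[14, 6], [6, 10]]
Trace = 14 + 10 = 24
Determinant = 14*10 - (6)^2 = 104
Discriminant = (24)^2 - 4*104 = 160.0
Eigenvalues: lambda_1 = 5.6754, lambda_2 = 18.3246
The function is convex.

1


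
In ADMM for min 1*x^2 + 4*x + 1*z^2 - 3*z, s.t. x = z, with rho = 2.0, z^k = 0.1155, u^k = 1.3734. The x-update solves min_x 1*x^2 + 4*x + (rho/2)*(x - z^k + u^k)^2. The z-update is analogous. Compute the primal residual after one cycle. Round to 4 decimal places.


ADMM iteration with rho = 2.0, z^k = 0.1155, u^k = 1.3734
Step 1: x-update.
Minimize 1*x^2 + 4*x + (2.0/2)*(x - 0.1155 + 1.3734)^2
FOC: (2*1 + 2.0)*x = -4 + 2.0*(0.1155 - 1.3734)
x^{k+1} = -1.629
Step 2: z-update.
Minimize 1*z^2 - 3*z + (2.0/2)*(-1.629 - z + 1.3734)^2
FOC: (2*1 + 2.0)*z = 3 + 2.0*(-1.629 + 1.3734)
z^{k+1} = 0.6222
Step 3: u-update.
u^{k+1} = 1.3734 - 1.629 - 0.6222 = -0.8778
Step 4: Primal residual = |-1.629 - 0.6222| = 2.2512
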